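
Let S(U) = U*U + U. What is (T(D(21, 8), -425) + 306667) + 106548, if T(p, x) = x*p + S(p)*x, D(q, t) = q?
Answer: 207940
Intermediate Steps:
S(U) = U + U² (S(U) = U² + U = U + U²)
T(p, x) = p*x + p*x*(1 + p) (T(p, x) = x*p + (p*(1 + p))*x = p*x + p*x*(1 + p))
(T(D(21, 8), -425) + 306667) + 106548 = (21*(-425)*(2 + 21) + 306667) + 106548 = (21*(-425)*23 + 306667) + 106548 = (-205275 + 306667) + 106548 = 101392 + 106548 = 207940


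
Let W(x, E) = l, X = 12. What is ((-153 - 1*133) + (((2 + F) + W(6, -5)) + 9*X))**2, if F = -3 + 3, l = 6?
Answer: 28900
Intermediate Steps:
W(x, E) = 6
F = 0
((-153 - 1*133) + (((2 + F) + W(6, -5)) + 9*X))**2 = ((-153 - 1*133) + (((2 + 0) + 6) + 9*12))**2 = ((-153 - 133) + ((2 + 6) + 108))**2 = (-286 + (8 + 108))**2 = (-286 + 116)**2 = (-170)**2 = 28900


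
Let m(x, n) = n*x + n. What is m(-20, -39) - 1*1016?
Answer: -275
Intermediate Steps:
m(x, n) = n + n*x
m(-20, -39) - 1*1016 = -39*(1 - 20) - 1*1016 = -39*(-19) - 1016 = 741 - 1016 = -275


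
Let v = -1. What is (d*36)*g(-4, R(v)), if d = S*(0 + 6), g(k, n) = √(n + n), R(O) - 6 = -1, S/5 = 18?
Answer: 19440*√10 ≈ 61475.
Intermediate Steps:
S = 90 (S = 5*18 = 90)
R(O) = 5 (R(O) = 6 - 1 = 5)
g(k, n) = √2*√n (g(k, n) = √(2*n) = √2*√n)
d = 540 (d = 90*(0 + 6) = 90*6 = 540)
(d*36)*g(-4, R(v)) = (540*36)*(√2*√5) = 19440*√10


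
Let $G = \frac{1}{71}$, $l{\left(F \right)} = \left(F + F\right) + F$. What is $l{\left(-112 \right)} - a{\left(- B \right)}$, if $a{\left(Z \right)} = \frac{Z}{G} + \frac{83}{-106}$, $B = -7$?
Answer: $- \frac{88215}{106} \approx -832.22$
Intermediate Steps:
$l{\left(F \right)} = 3 F$ ($l{\left(F \right)} = 2 F + F = 3 F$)
$G = \frac{1}{71} \approx 0.014085$
$a{\left(Z \right)} = - \frac{83}{106} + 71 Z$ ($a{\left(Z \right)} = Z \frac{1}{\frac{1}{71}} + \frac{83}{-106} = Z 71 + 83 \left(- \frac{1}{106}\right) = 71 Z - \frac{83}{106} = - \frac{83}{106} + 71 Z$)
$l{\left(-112 \right)} - a{\left(- B \right)} = 3 \left(-112\right) - \left(- \frac{83}{106} + 71 \left(\left(-1\right) \left(-7\right)\right)\right) = -336 - \left(- \frac{83}{106} + 71 \cdot 7\right) = -336 - \left(- \frac{83}{106} + 497\right) = -336 - \frac{52599}{106} = - \frac{88215}{106}$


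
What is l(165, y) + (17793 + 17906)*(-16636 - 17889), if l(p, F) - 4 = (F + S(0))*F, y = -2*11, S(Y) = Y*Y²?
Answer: -1232507487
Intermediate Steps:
S(Y) = Y³
y = -22
l(p, F) = 4 + F² (l(p, F) = 4 + (F + 0³)*F = 4 + (F + 0)*F = 4 + F*F = 4 + F²)
l(165, y) + (17793 + 17906)*(-16636 - 17889) = (4 + (-22)²) + (17793 + 17906)*(-16636 - 17889) = (4 + 484) + 35699*(-34525) = 488 - 1232507975 = -1232507487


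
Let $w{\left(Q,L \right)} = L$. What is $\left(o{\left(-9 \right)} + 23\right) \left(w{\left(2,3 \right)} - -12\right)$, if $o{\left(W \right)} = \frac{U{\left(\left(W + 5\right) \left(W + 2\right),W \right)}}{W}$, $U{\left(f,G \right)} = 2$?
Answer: $\frac{1025}{3} \approx 341.67$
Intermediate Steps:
$o{\left(W \right)} = \frac{2}{W}$
$\left(o{\left(-9 \right)} + 23\right) \left(w{\left(2,3 \right)} - -12\right) = \left(\frac{2}{-9} + 23\right) \left(3 - -12\right) = \left(2 \left(- \frac{1}{9}\right) + 23\right) \left(3 + 12\right) = \left(- \frac{2}{9} + 23\right) 15 = \frac{205}{9} \cdot 15 = \frac{1025}{3}$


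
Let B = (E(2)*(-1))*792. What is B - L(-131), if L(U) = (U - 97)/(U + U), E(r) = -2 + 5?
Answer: -311370/131 ≈ -2376.9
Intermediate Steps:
E(r) = 3
L(U) = (-97 + U)/(2*U) (L(U) = (-97 + U)/((2*U)) = (-97 + U)*(1/(2*U)) = (-97 + U)/(2*U))
B = -2376 (B = (3*(-1))*792 = -3*792 = -2376)
B - L(-131) = -2376 - (-97 - 131)/(2*(-131)) = -2376 - (-1)*(-228)/(2*131) = -2376 - 1*114/131 = -2376 - 114/131 = -311370/131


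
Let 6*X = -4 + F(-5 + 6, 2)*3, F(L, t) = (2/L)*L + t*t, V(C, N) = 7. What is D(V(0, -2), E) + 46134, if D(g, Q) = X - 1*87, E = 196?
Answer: 138148/3 ≈ 46049.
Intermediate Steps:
F(L, t) = 2 + t²
X = 7/3 (X = (-4 + (2 + 2²)*3)/6 = (-4 + (2 + 4)*3)/6 = (-4 + 6*3)/6 = (-4 + 18)/6 = (⅙)*14 = 7/3 ≈ 2.3333)
D(g, Q) = -254/3 (D(g, Q) = 7/3 - 1*87 = 7/3 - 87 = -254/3)
D(V(0, -2), E) + 46134 = -254/3 + 46134 = 138148/3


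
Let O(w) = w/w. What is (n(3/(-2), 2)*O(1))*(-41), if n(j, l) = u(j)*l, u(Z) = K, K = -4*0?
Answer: 0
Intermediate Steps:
K = 0
u(Z) = 0
n(j, l) = 0 (n(j, l) = 0*l = 0)
O(w) = 1
(n(3/(-2), 2)*O(1))*(-41) = (0*1)*(-41) = 0*(-41) = 0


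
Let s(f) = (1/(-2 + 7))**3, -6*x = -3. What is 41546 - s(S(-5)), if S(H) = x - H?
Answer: 5193249/125 ≈ 41546.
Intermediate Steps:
x = 1/2 (x = -1/6*(-3) = 1/2 ≈ 0.50000)
S(H) = 1/2 - H
s(f) = 1/125 (s(f) = (1/5)**3 = 1/125)
41546 - s(S(-5)) = 41546 - 1*1/125 = 41546 - 1/125 = 5193249/125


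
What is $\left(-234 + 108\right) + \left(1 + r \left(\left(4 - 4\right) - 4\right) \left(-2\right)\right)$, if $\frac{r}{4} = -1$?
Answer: $-157$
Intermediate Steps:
$r = -4$ ($r = 4 \left(-1\right) = -4$)
$\left(-234 + 108\right) + \left(1 + r \left(\left(4 - 4\right) - 4\right) \left(-2\right)\right) = \left(-234 + 108\right) + \left(1 + - 4 \left(\left(4 - 4\right) - 4\right) \left(-2\right)\right) = -126 + \left(1 + - 4 \left(0 - 4\right) \left(-2\right)\right) = -126 + \left(1 + \left(-4\right) \left(-4\right) \left(-2\right)\right) = -126 + \left(1 + 16 \left(-2\right)\right) = -126 + \left(1 - 32\right) = -126 - 31 = -157$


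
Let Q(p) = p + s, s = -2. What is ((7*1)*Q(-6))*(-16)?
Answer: 896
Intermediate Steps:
Q(p) = -2 + p (Q(p) = p - 2 = -2 + p)
((7*1)*Q(-6))*(-16) = ((7*1)*(-2 - 6))*(-16) = (7*(-8))*(-16) = -56*(-16) = 896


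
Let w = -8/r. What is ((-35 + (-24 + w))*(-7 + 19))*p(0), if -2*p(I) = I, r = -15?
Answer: 0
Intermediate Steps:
p(I) = -I/2
w = 8/15 (w = -8/(-15) = -8*(-1/15) = 8/15 ≈ 0.53333)
((-35 + (-24 + w))*(-7 + 19))*p(0) = ((-35 + (-24 + 8/15))*(-7 + 19))*(-½*0) = ((-35 - 352/15)*12)*0 = -877/15*12*0 = -3508/5*0 = 0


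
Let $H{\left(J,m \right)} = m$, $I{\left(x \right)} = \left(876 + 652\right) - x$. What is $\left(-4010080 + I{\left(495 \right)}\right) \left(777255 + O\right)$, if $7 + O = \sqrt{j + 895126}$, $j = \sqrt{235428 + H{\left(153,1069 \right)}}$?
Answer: $-3116023762656 - 4009047 \sqrt{895126 + \sqrt{236497}} \approx -3.1198 \cdot 10^{12}$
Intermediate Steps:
$I{\left(x \right)} = 1528 - x$
$j = \sqrt{236497}$ ($j = \sqrt{235428 + 1069} = \sqrt{236497} \approx 486.31$)
$O = -7 + \sqrt{895126 + \sqrt{236497}}$ ($O = -7 + \sqrt{\sqrt{236497} + 895126} = -7 + \sqrt{895126 + \sqrt{236497}} \approx 939.37$)
$\left(-4010080 + I{\left(495 \right)}\right) \left(777255 + O\right) = \left(-4010080 + \left(1528 - 495\right)\right) \left(777255 - \left(7 - \sqrt{895126 + \sqrt{236497}}\right)\right) = \left(-4010080 + \left(1528 - 495\right)\right) \left(777248 + \sqrt{895126 + \sqrt{236497}}\right) = \left(-4010080 + 1033\right) \left(777248 + \sqrt{895126 + \sqrt{236497}}\right) = - 4009047 \left(777248 + \sqrt{895126 + \sqrt{236497}}\right) = -3116023762656 - 4009047 \sqrt{895126 + \sqrt{236497}}$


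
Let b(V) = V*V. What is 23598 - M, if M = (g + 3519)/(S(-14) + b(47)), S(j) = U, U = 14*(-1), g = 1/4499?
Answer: 233021615408/9875305 ≈ 23596.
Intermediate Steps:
g = 1/4499 ≈ 0.00022227
b(V) = V²
U = -14
S(j) = -14
M = 15831982/9875305 (M = (1/4499 + 3519)/(-14 + 47²) = 15831982/(4499*(-14 + 2209)) = (15831982/4499)/2195 = (15831982/4499)*(1/2195) = 15831982/9875305 ≈ 1.6032)
23598 - M = 23598 - 1*15831982/9875305 = 23598 - 15831982/9875305 = 233021615408/9875305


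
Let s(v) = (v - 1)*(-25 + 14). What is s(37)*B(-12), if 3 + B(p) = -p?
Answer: -3564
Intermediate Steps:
s(v) = 11 - 11*v (s(v) = (-1 + v)*(-11) = 11 - 11*v)
B(p) = -3 - p
s(37)*B(-12) = (11 - 11*37)*(-3 - 1*(-12)) = (11 - 407)*(-3 + 12) = -396*9 = -3564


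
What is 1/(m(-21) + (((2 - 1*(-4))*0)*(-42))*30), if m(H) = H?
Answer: -1/21 ≈ -0.047619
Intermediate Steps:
1/(m(-21) + (((2 - 1*(-4))*0)*(-42))*30) = 1/(-21 + (((2 - 1*(-4))*0)*(-42))*30) = 1/(-21 + (((2 + 4)*0)*(-42))*30) = 1/(-21 + ((6*0)*(-42))*30) = 1/(-21 + (0*(-42))*30) = 1/(-21 + 0*30) = 1/(-21 + 0) = 1/(-21) = -1/21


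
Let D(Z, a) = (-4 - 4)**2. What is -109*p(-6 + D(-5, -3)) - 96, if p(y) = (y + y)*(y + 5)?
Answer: -796668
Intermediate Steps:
D(Z, a) = 64 (D(Z, a) = (-8)**2 = 64)
p(y) = 2*y*(5 + y) (p(y) = (2*y)*(5 + y) = 2*y*(5 + y))
-109*p(-6 + D(-5, -3)) - 96 = -218*(-6 + 64)*(5 + (-6 + 64)) - 96 = -218*58*(5 + 58) - 96 = -218*58*63 - 96 = -109*7308 - 96 = -796572 - 96 = -796668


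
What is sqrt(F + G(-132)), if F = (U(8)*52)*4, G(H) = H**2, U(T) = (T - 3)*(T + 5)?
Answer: 4*sqrt(1934) ≈ 175.91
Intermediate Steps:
U(T) = (-3 + T)*(5 + T)
F = 13520 (F = ((-15 + 8**2 + 2*8)*52)*4 = ((-15 + 64 + 16)*52)*4 = (65*52)*4 = 3380*4 = 13520)
sqrt(F + G(-132)) = sqrt(13520 + (-132)**2) = sqrt(13520 + 17424) = sqrt(30944) = 4*sqrt(1934)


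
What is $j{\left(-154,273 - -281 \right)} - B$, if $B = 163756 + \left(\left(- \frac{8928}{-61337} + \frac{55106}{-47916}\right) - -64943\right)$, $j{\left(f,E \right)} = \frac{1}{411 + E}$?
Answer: $- \frac{324311807603359559}{1418078931390} \approx -2.287 \cdot 10^{5}$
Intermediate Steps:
$B = \frac{336074413547017}{1469511846}$ ($B = 163756 + \left(\left(\left(-8928\right) \left(- \frac{1}{61337}\right) + 55106 \left(- \frac{1}{47916}\right)\right) + 64943\right) = 163756 + \left(\left(\frac{8928}{61337} - \frac{27553}{23958}\right) + 64943\right) = 163756 + \left(- \frac{1476121337}{1469511846} + 64943\right) = 163756 + \frac{95433031693441}{1469511846} = \frac{336074413547017}{1469511846} \approx 2.287 \cdot 10^{5}$)
$j{\left(-154,273 - -281 \right)} - B = \frac{1}{411 + \left(273 - -281\right)} - \frac{336074413547017}{1469511846} = \frac{1}{411 + \left(273 + 281\right)} - \frac{336074413547017}{1469511846} = \frac{1}{411 + 554} - \frac{336074413547017}{1469511846} = \frac{1}{965} - \frac{336074413547017}{1469511846} = - \frac{324311807603359559}{1418078931390}$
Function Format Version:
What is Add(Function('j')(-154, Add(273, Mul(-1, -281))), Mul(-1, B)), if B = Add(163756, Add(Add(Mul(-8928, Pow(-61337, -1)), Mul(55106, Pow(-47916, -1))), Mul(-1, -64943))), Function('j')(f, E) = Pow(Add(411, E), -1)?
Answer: Rational(-324311807603359559, 1418078931390) ≈ -2.2870e+5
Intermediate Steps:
B = Rational(336074413547017, 1469511846) (B = Add(163756, Add(Add(Mul(-8928, Rational(-1, 61337)), Mul(55106, Rational(-1, 47916))), 64943)) = Add(163756, Add(Add(Rational(8928, 61337), Rational(-27553, 23958)), 64943)) = Add(163756, Add(Rational(-1476121337, 1469511846), 64943)) = Add(163756, Rational(95433031693441, 1469511846)) = Rational(336074413547017, 1469511846) ≈ 2.2870e+5)
Add(Function('j')(-154, Add(273, Mul(-1, -281))), Mul(-1, B)) = Add(Pow(Add(411, Add(273, Mul(-1, -281))), -1), Mul(-1, Rational(336074413547017, 1469511846))) = Add(Pow(Add(411, Add(273, 281)), -1), Rational(-336074413547017, 1469511846)) = Add(Pow(Add(411, 554), -1), Rational(-336074413547017, 1469511846)) = Add(Pow(965, -1), Rational(-336074413547017, 1469511846)) = Add(Rational(1, 965), Rational(-336074413547017, 1469511846)) = Rational(-324311807603359559, 1418078931390)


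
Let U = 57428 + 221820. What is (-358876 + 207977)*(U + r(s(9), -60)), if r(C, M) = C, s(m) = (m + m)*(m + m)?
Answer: -42187135228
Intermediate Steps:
s(m) = 4*m**2 (s(m) = (2*m)*(2*m) = 4*m**2)
U = 279248
(-358876 + 207977)*(U + r(s(9), -60)) = (-358876 + 207977)*(279248 + 4*9**2) = -150899*(279248 + 4*81) = -150899*(279248 + 324) = -150899*279572 = -42187135228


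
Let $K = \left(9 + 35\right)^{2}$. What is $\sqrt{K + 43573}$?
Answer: $\sqrt{45509} \approx 213.33$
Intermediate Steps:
$K = 1936$ ($K = 44^{2} = 1936$)
$\sqrt{K + 43573} = \sqrt{1936 + 43573} = \sqrt{45509}$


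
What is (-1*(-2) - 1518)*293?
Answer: -444188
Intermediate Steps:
(-1*(-2) - 1518)*293 = (2 - 1518)*293 = -1516*293 = -444188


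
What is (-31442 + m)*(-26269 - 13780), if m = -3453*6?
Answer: 2088955840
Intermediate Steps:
m = -20718
(-31442 + m)*(-26269 - 13780) = (-31442 - 20718)*(-26269 - 13780) = -52160*(-40049) = 2088955840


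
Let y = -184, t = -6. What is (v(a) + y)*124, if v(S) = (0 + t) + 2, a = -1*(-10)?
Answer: -23312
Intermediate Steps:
a = 10
v(S) = -4 (v(S) = (0 - 6) + 2 = -6 + 2 = -4)
(v(a) + y)*124 = (-4 - 184)*124 = -188*124 = -23312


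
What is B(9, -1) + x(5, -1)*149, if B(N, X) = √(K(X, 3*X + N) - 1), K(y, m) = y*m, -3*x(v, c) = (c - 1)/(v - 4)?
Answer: 298/3 + I*√7 ≈ 99.333 + 2.6458*I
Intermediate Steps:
x(v, c) = -(-1 + c)/(3*(-4 + v)) (x(v, c) = -(c - 1)/(3*(v - 4)) = -(-1 + c)/(3*(-4 + v)))
K(y, m) = m*y
B(N, X) = √(-1 + X*(N + 3*X)) (B(N, X) = √((3*X + N)*X - 1) = √((N + 3*X)*X - 1) = √(X*(N + 3*X) - 1) = √(-1 + X*(N + 3*X)))
B(9, -1) + x(5, -1)*149 = √(-1 - (9 + 3*(-1))) + ((1 - 1*(-1))/(3*(-4 + 5)))*149 = √(-1 - (9 - 3)) + ((⅓)*(1 + 1)/1)*149 = √(-1 - 1*6) + ((⅓)*1*2)*149 = √(-1 - 6) + (⅔)*149 = √(-7) + 298/3 = I*√7 + 298/3 = 298/3 + I*√7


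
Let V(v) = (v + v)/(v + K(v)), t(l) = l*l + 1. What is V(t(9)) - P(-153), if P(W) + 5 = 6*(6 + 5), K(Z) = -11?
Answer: -4167/71 ≈ -58.690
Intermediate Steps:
t(l) = 1 + l² (t(l) = l² + 1 = 1 + l²)
V(v) = 2*v/(-11 + v) (V(v) = (v + v)/(v - 11) = (2*v)/(-11 + v) = 2*v/(-11 + v))
P(W) = 61 (P(W) = -5 + 6*(6 + 5) = -5 + 6*11 = -5 + 66 = 61)
V(t(9)) - P(-153) = 2*(1 + 9²)/(-11 + (1 + 9²)) - 1*61 = 2*(1 + 81)/(-11 + (1 + 81)) - 61 = 2*82/(-11 + 82) - 61 = 2*82/71 - 61 = 2*82*(1/71) - 61 = 164/71 - 61 = -4167/71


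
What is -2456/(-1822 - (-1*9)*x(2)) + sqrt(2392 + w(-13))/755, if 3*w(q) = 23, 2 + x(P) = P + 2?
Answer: 614/451 + sqrt(21597)/2265 ≈ 1.4263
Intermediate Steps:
x(P) = P (x(P) = -2 + (P + 2) = -2 + (2 + P) = P)
w(q) = 23/3 (w(q) = (1/3)*23 = 23/3)
-2456/(-1822 - (-1*9)*x(2)) + sqrt(2392 + w(-13))/755 = -2456/(-1822 - (-1*9)*2) + sqrt(2392 + 23/3)/755 = -2456/(-1822 - (-9)*2) + sqrt(7199/3)*(1/755) = -2456/(-1822 - 1*(-18)) + (sqrt(21597)/3)*(1/755) = -2456/(-1822 + 18) + sqrt(21597)/2265 = -2456/(-1804) + sqrt(21597)/2265 = -2456*(-1/1804) + sqrt(21597)/2265 = 614/451 + sqrt(21597)/2265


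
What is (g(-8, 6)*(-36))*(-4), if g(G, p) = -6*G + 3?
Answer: 7344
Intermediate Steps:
g(G, p) = 3 - 6*G
(g(-8, 6)*(-36))*(-4) = ((3 - 6*(-8))*(-36))*(-4) = ((3 + 48)*(-36))*(-4) = (51*(-36))*(-4) = -1836*(-4) = 7344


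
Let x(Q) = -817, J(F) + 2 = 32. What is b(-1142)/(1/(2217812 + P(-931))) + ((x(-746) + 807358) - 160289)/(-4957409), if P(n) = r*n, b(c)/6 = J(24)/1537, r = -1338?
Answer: 3090587576244476/7619537633 ≈ 4.0561e+5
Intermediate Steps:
J(F) = 30 (J(F) = -2 + 32 = 30)
b(c) = 180/1537 (b(c) = 6*(30/1537) = 180/1537)
P(n) = -1338*n
b(-1142)/(1/(2217812 + P(-931))) + ((x(-746) + 807358) - 160289)/(-4957409) = 180/(1537*(1/(2217812 - 1338*(-931)))) + ((-817 + 807358) - 160289)/(-4957409) = 180/(1537*(1/(2217812 + 1245678))) + (806541 - 160289)*(-1/4957409) = 180/(1537*(1/3463490)) + 646252*(-1/4957409) = 180/(1537*(1/3463490)) - 646252/4957409 = (180/1537)*3463490 - 646252/4957409 = 623428200/1537 - 646252/4957409 = 3090587576244476/7619537633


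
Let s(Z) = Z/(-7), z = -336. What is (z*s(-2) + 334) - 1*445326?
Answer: -445088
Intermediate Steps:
s(Z) = -Z/7 (s(Z) = Z*(-⅐) = -Z/7)
(z*s(-2) + 334) - 1*445326 = (-(-48)*(-2) + 334) - 1*445326 = (-336*2/7 + 334) - 445326 = (-96 + 334) - 445326 = 238 - 445326 = -445088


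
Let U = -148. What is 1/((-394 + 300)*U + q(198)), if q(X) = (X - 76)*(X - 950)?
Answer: -1/77832 ≈ -1.2848e-5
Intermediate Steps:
q(X) = (-950 + X)*(-76 + X) (q(X) = (-76 + X)*(-950 + X) = (-950 + X)*(-76 + X))
1/((-394 + 300)*U + q(198)) = 1/((-394 + 300)*(-148) + (72200 + 198² - 1026*198)) = 1/(-94*(-148) + (72200 + 39204 - 203148)) = 1/(13912 - 91744) = 1/(-77832) = -1/77832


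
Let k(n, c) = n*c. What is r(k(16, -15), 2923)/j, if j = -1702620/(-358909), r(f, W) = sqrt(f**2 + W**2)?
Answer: 358909*sqrt(8601529)/1702620 ≈ 618.24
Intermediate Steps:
k(n, c) = c*n
r(f, W) = sqrt(W**2 + f**2)
j = 1702620/358909 (j = -1702620*(-1/358909) = 1702620/358909 ≈ 4.7439)
r(k(16, -15), 2923)/j = sqrt(2923**2 + (-15*16)**2)/(1702620/358909) = sqrt(8543929 + (-240)**2)*(358909/1702620) = sqrt(8543929 + 57600)*(358909/1702620) = sqrt(8601529)*(358909/1702620) = 358909*sqrt(8601529)/1702620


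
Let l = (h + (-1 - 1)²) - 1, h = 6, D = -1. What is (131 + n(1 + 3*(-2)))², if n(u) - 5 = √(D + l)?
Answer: 18504 + 544*√2 ≈ 19273.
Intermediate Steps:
l = 9 (l = (6 + (-1 - 1)²) - 1 = (6 + (-2)²) - 1 = (6 + 4) - 1 = 10 - 1 = 9)
n(u) = 5 + 2*√2 (n(u) = 5 + √(-1 + 9) = 5 + √8 = 5 + 2*√2)
(131 + n(1 + 3*(-2)))² = (131 + (5 + 2*√2))² = (136 + 2*√2)²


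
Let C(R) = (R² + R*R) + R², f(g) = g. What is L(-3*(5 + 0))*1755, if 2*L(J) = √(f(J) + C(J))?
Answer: 1755*√165 ≈ 22543.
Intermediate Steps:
C(R) = 3*R² (C(R) = (R² + R²) + R² = 2*R² + R² = 3*R²)
L(J) = √(J + 3*J²)/2
L(-3*(5 + 0))*1755 = (√((-3*(5 + 0))*(1 + 3*(-3*(5 + 0))))/2)*1755 = (√((-3*5)*(1 + 3*(-3*5)))/2)*1755 = (√(-15*(1 + 3*(-15)))/2)*1755 = (√(-15*(1 - 45))/2)*1755 = (√(-15*(-44))/2)*1755 = (√660/2)*1755 = ((2*√165)/2)*1755 = √165*1755 = 1755*√165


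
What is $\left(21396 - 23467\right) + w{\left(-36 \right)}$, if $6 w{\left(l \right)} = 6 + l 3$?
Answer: $-2088$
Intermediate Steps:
$w{\left(l \right)} = 1 + \frac{l}{2}$ ($w{\left(l \right)} = \frac{6 + l 3}{6} = \frac{6 + 3 l}{6} = 1 + \frac{l}{2}$)
$\left(21396 - 23467\right) + w{\left(-36 \right)} = \left(21396 - 23467\right) + \left(1 + \frac{1}{2} \left(-36\right)\right) = -2071 + \left(1 - 18\right) = -2071 - 17 = -2088$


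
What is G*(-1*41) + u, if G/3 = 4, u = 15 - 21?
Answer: -498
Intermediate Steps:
u = -6
G = 12 (G = 3*4 = 12)
G*(-1*41) + u = 12*(-1*41) - 6 = 12*(-41) - 6 = -492 - 6 = -498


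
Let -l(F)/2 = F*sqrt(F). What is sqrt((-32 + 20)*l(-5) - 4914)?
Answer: sqrt(-4914 - 120*I*sqrt(5)) ≈ 1.913 - 70.126*I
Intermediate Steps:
l(F) = -2*F**(3/2) (l(F) = -2*F*sqrt(F) = -2*F**(3/2))
sqrt((-32 + 20)*l(-5) - 4914) = sqrt((-32 + 20)*(-(-10)*I*sqrt(5)) - 4914) = sqrt(-(-24)*(-5*I*sqrt(5)) - 4914) = sqrt(-120*I*sqrt(5) - 4914) = sqrt(-4914 - 120*I*sqrt(5))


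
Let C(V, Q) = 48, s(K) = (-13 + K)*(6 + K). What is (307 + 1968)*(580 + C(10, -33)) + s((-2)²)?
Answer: 1428610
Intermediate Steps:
(307 + 1968)*(580 + C(10, -33)) + s((-2)²) = (307 + 1968)*(580 + 48) + (-78 + ((-2)²)² - 7*(-2)²) = 2275*628 + (-78 + 4² - 7*4) = 1428700 + (-78 + 16 - 28) = 1428700 - 90 = 1428610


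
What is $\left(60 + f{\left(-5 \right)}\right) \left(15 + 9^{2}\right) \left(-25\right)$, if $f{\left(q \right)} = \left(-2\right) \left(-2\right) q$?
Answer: $-96000$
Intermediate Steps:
$f{\left(q \right)} = 4 q$
$\left(60 + f{\left(-5 \right)}\right) \left(15 + 9^{2}\right) \left(-25\right) = \left(60 + 4 \left(-5\right)\right) \left(15 + 9^{2}\right) \left(-25\right) = \left(60 - 20\right) \left(15 + 81\right) \left(-25\right) = 40 \cdot 96 \left(-25\right) = 3840 \left(-25\right) = -96000$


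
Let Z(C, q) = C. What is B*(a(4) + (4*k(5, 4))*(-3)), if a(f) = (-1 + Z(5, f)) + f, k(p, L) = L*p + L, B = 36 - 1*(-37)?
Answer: -20440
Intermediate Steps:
B = 73 (B = 36 + 37 = 73)
k(p, L) = L + L*p
a(f) = 4 + f (a(f) = (-1 + 5) + f = 4 + f)
B*(a(4) + (4*k(5, 4))*(-3)) = 73*((4 + 4) + (4*(4*(1 + 5)))*(-3)) = 73*(8 + (4*(4*6))*(-3)) = 73*(8 + (4*24)*(-3)) = 73*(8 + 96*(-3)) = 73*(8 - 288) = 73*(-280) = -20440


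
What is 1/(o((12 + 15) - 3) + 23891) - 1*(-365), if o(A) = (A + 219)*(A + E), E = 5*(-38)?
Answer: 6003154/16447 ≈ 365.00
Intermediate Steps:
E = -190
o(A) = (-190 + A)*(219 + A) (o(A) = (A + 219)*(A - 190) = (219 + A)*(-190 + A) = (-190 + A)*(219 + A))
1/(o((12 + 15) - 3) + 23891) - 1*(-365) = 1/((-41610 + ((12 + 15) - 3)² + 29*((12 + 15) - 3)) + 23891) - 1*(-365) = 1/((-41610 + (27 - 3)² + 29*(27 - 3)) + 23891) + 365 = 1/((-41610 + 24² + 29*24) + 23891) + 365 = 1/((-41610 + 576 + 696) + 23891) + 365 = 1/(-40338 + 23891) + 365 = 1/(-16447) + 365 = -1/16447 + 365 = 6003154/16447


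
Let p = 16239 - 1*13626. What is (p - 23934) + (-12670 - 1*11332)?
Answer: -45323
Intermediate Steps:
p = 2613 (p = 16239 - 13626 = 2613)
(p - 23934) + (-12670 - 1*11332) = (2613 - 23934) + (-12670 - 1*11332) = -21321 + (-12670 - 11332) = -21321 - 24002 = -45323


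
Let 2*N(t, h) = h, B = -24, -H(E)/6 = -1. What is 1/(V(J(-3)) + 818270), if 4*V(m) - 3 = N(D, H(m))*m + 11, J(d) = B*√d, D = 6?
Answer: 3273094/2678286087097 + 72*I*√3/2678286087097 ≈ 1.2221e-6 + 4.6562e-11*I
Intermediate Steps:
H(E) = 6 (H(E) = -6*(-1) = 6)
N(t, h) = h/2
J(d) = -24*√d
V(m) = 7/2 + 3*m/4 (V(m) = ¾ + (((½)*6)*m + 11)/4 = ¾ + (3*m + 11)/4 = ¾ + (11 + 3*m)/4 = ¾ + (11/4 + 3*m/4) = 7/2 + 3*m/4)
1/(V(J(-3)) + 818270) = 1/((7/2 + 3*(-24*I*√3)/4) + 818270) = 1/((7/2 - 18*I*√3) + 818270) = 1/(1636547/2 - 18*I*√3)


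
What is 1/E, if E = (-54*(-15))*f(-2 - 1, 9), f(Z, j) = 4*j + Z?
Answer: 1/26730 ≈ 3.7411e-5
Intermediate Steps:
f(Z, j) = Z + 4*j
E = 26730 (E = (-54*(-15))*((-2 - 1) + 4*9) = 810*(-3 + 36) = 810*33 = 26730)
1/E = 1/26730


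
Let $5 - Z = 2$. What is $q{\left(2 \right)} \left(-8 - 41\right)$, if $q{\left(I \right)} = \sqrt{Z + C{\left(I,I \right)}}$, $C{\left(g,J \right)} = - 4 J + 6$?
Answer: $-49$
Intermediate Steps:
$C{\left(g,J \right)} = 6 - 4 J$
$Z = 3$ ($Z = 5 - 2 = 3$)
$q{\left(I \right)} = \sqrt{9 - 4 I}$ ($q{\left(I \right)} = \sqrt{3 - \left(-6 + 4 I\right)} = \sqrt{9 - 4 I}$)
$q{\left(2 \right)} \left(-8 - 41\right) = \sqrt{9 - 8} \left(-8 - 41\right) = \sqrt{9 - 8} \left(-49\right) = \sqrt{1} \left(-49\right) = 1 \left(-49\right) = -49$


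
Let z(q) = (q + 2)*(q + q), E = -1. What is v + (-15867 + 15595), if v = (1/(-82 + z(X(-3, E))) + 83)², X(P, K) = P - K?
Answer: 44479097/6724 ≈ 6615.0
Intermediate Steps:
z(q) = 2*q*(2 + q) (z(q) = (2 + q)*(2*q) = 2*q*(2 + q))
v = 46308025/6724 (v = (1/(-82 + 2*(-3 - 1*(-1))*(2 + (-3 - 1*(-1)))) + 83)² = (1/(-82 + 2*(-3 + 1)*(2 + (-3 + 1))) + 83)² = (1/(-82 + 2*(-2)*(2 - 2)) + 83)² = (1/(-82 + 2*(-2)*0) + 83)² = (1/(-82 + 0) + 83)² = (1/(-82) + 83)² = (-1/82 + 83)² = (6805/82)² = 46308025/6724 ≈ 6887.0)
v + (-15867 + 15595) = 46308025/6724 + (-15867 + 15595) = 46308025/6724 - 272 = 44479097/6724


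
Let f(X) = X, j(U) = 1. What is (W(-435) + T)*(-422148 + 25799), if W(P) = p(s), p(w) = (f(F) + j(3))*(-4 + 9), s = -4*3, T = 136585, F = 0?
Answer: -54137309910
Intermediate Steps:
s = -12
p(w) = 5 (p(w) = (0 + 1)*(-4 + 9) = 1*5 = 5)
W(P) = 5
(W(-435) + T)*(-422148 + 25799) = (5 + 136585)*(-422148 + 25799) = 136590*(-396349) = -54137309910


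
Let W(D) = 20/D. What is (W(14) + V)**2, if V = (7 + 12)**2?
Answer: 6436369/49 ≈ 1.3135e+5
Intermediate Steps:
V = 361 (V = 19**2 = 361)
(W(14) + V)**2 = (20/14 + 361)**2 = (20*(1/14) + 361)**2 = (10/7 + 361)**2 = (2537/7)**2 = 6436369/49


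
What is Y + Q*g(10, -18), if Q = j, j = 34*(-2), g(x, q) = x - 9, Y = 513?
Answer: 445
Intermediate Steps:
g(x, q) = -9 + x
j = -68
Q = -68
Y + Q*g(10, -18) = 513 - 68*(-9 + 10) = 513 - 68*1 = 513 - 68 = 445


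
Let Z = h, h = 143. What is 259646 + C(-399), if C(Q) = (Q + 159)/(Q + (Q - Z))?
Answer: 244327126/941 ≈ 2.5965e+5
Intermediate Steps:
Z = 143
C(Q) = (159 + Q)/(-143 + 2*Q) (C(Q) = (Q + 159)/(Q + (Q - 1*143)) = (159 + Q)/(Q + (Q - 143)) = (159 + Q)/(Q + (-143 + Q)) = (159 + Q)/(-143 + 2*Q))
259646 + C(-399) = 259646 + (159 - 399)/(-143 + 2*(-399)) = 259646 - 240/(-143 - 798) = 259646 - 240/(-941) = 259646 - 1/941*(-240) = 259646 + 240/941 = 244327126/941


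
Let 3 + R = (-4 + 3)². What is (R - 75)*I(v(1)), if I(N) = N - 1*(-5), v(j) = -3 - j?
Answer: -77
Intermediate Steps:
I(N) = 5 + N (I(N) = N + 5 = 5 + N)
R = -2 (R = -3 + (-4 + 3)² = -3 + (-1)² = -3 + 1 = -2)
(R - 75)*I(v(1)) = (-2 - 75)*(5 + (-3 - 1*1)) = -77*(5 + (-3 - 1)) = -77*(5 - 4) = -77*1 = -77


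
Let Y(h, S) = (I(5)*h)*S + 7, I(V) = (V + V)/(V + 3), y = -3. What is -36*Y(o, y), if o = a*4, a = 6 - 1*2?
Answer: 1908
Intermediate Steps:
I(V) = 2*V/(3 + V) (I(V) = (2*V)/(3 + V) = 2*V/(3 + V))
a = 4 (a = 6 - 2 = 4)
o = 16 (o = 4*4 = 16)
Y(h, S) = 7 + 5*S*h/4 (Y(h, S) = ((2*5/(3 + 5))*h)*S + 7 = ((2*5/8)*h)*S + 7 = ((2*5*(⅛))*h)*S + 7 = (5*h/4)*S + 7 = 5*S*h/4 + 7 = 7 + 5*S*h/4)
-36*Y(o, y) = -36*(7 + (5/4)*(-3)*16) = -36*(7 - 60) = -36*(-53) = 1908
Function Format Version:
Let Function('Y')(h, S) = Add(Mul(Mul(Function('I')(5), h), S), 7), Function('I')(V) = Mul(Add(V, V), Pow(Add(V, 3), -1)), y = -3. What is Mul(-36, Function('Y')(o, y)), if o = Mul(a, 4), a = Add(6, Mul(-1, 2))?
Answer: 1908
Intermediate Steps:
Function('I')(V) = Mul(2, V, Pow(Add(3, V), -1)) (Function('I')(V) = Mul(Mul(2, V), Pow(Add(3, V), -1)) = Mul(2, V, Pow(Add(3, V), -1)))
a = 4 (a = Add(6, -2) = 4)
o = 16 (o = Mul(4, 4) = 16)
Function('Y')(h, S) = Add(7, Mul(Rational(5, 4), S, h)) (Function('Y')(h, S) = Add(Mul(Mul(Mul(2, 5, Pow(Add(3, 5), -1)), h), S), 7) = Add(Mul(Mul(Mul(2, 5, Pow(8, -1)), h), S), 7) = Add(Mul(Mul(Mul(2, 5, Rational(1, 8)), h), S), 7) = Add(Mul(Mul(Rational(5, 4), h), S), 7) = Add(Mul(Rational(5, 4), S, h), 7) = Add(7, Mul(Rational(5, 4), S, h)))
Mul(-36, Function('Y')(o, y)) = Mul(-36, Add(7, Mul(Rational(5, 4), -3, 16))) = Mul(-36, Add(7, -60)) = Mul(-36, -53) = 1908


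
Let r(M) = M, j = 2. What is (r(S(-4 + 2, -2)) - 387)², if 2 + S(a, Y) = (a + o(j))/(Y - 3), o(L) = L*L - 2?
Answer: 151321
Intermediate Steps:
o(L) = -2 + L² (o(L) = L² - 2 = -2 + L²)
S(a, Y) = -2 + (2 + a)/(-3 + Y) (S(a, Y) = -2 + (a + (-2 + 2²))/(Y - 3) = -2 + (a + (-2 + 4))/(-3 + Y) = -2 + (a + 2)/(-3 + Y) = -2 + (2 + a)/(-3 + Y))
(r(S(-4 + 2, -2)) - 387)² = ((8 + (-4 + 2) - 2*(-2))/(-3 - 2) - 387)² = ((8 - 2 + 4)/(-5) - 387)² = (-⅕*10 - 387)² = (-2 - 387)² = (-389)² = 151321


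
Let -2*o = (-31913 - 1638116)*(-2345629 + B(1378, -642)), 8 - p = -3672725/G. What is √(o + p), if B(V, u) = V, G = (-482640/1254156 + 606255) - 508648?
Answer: I*√814811690653740869865549584426066/20402320342 ≈ 1.3991e+6*I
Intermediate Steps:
G = 10201160171/104513 (G = (-482640*1/1254156 + 606255) - 508648 = (-40220/104513 + 606255) - 508648 = 63361488595/104513 - 508648 = 10201160171/104513 ≈ 97607.)
p = 465456789293/10201160171 (p = 8 - (-3672725)/10201160171/104513 = 8 - (-3672725)*104513/10201160171 = 8 - 1*(-383847507925/10201160171) = 8 + 383847507925/10201160171 = 465456789293/10201160171 ≈ 45.628)
o = -3914967153279/2 (o = -(-31913 - 1638116)*(-2345629 + 1378)/2 = -(-1670029)*(-2344251)/2 = -½*3914967153279 = -3914967153279/2 ≈ -1.9575e+12)
√(o + p) = √(-3914967153279/2 + 465456789293/10201160171) = √(-39937206993872073272123/20402320342) = I*√814811690653740869865549584426066/20402320342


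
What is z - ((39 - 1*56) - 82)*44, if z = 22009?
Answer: 26365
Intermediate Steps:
z - ((39 - 1*56) - 82)*44 = 22009 - ((39 - 1*56) - 82)*44 = 22009 - ((39 - 56) - 82)*44 = 22009 - (-17 - 82)*44 = 22009 - (-99)*44 = 22009 - 1*(-4356) = 22009 + 4356 = 26365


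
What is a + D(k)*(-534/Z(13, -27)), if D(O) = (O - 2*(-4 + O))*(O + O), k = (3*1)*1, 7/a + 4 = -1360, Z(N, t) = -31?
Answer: 704873/1364 ≈ 516.77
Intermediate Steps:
a = -7/1364 (a = 7/(-4 - 1360) = 7/(-1364) = 7*(-1/1364) = -7/1364 ≈ -0.0051320)
k = 3 (k = 3*1 = 3)
D(O) = 2*O*(8 - O) (D(O) = (O + (8 - 2*O))*(2*O) = (8 - O)*(2*O) = 2*O*(8 - O))
a + D(k)*(-534/Z(13, -27)) = -7/1364 + (2*3*(8 - 1*3))*(-534/(-31)) = -7/1364 + (2*3*(8 - 3))*(-534*(-1/31)) = -7/1364 + (2*3*5)*(534/31) = -7/1364 + 30*(534/31) = -7/1364 + 16020/31 = 704873/1364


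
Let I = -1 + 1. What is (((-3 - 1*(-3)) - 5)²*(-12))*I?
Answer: 0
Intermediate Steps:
I = 0
(((-3 - 1*(-3)) - 5)²*(-12))*I = (((-3 - 1*(-3)) - 5)²*(-12))*0 = (((-3 + 3) - 5)²*(-12))*0 = ((0 - 5)²*(-12))*0 = ((-5)²*(-12))*0 = (25*(-12))*0 = -300*0 = 0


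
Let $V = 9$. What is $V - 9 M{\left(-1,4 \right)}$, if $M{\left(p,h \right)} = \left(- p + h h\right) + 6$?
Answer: $-198$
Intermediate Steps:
$M{\left(p,h \right)} = 6 + h^{2} - p$ ($M{\left(p,h \right)} = \left(- p + h^{2}\right) + 6 = \left(h^{2} - p\right) + 6 = 6 + h^{2} - p$)
$V - 9 M{\left(-1,4 \right)} = 9 - 9 \left(6 + 4^{2} - -1\right) = 9 - 9 \left(6 + 16 + 1\right) = 9 - 207 = -198$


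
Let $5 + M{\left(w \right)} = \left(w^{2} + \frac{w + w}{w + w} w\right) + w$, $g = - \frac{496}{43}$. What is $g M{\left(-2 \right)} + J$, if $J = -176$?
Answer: $- \frac{5088}{43} \approx -118.33$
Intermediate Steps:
$g = - \frac{496}{43}$ ($g = \left(-496\right) \frac{1}{43} = - \frac{496}{43} \approx -11.535$)
$M{\left(w \right)} = -5 + w^{2} + 2 w$ ($M{\left(w \right)} = -5 + \left(\left(w^{2} + \frac{w + w}{w + w} w\right) + w\right) = -5 + \left(\left(w^{2} + \frac{2 w}{2 w} w\right) + w\right) = -5 + \left(\left(w^{2} + 2 w \frac{1}{2 w} w\right) + w\right) = -5 + \left(\left(w^{2} + 1 w\right) + w\right) = -5 + \left(\left(w^{2} + w\right) + w\right) = -5 + \left(\left(w + w^{2}\right) + w\right) = -5 + \left(w^{2} + 2 w\right) = -5 + w^{2} + 2 w$)
$g M{\left(-2 \right)} + J = - \frac{496 \left(-5 + \left(-2\right)^{2} + 2 \left(-2\right)\right)}{43} - 176 = - \frac{496 \left(-5 + 4 - 4\right)}{43} - 176 = \left(- \frac{496}{43}\right) \left(-5\right) - 176 = \frac{2480}{43} - 176 = - \frac{5088}{43}$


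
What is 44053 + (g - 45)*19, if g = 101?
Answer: 45117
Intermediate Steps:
44053 + (g - 45)*19 = 44053 + (101 - 45)*19 = 44053 + 56*19 = 44053 + 1064 = 45117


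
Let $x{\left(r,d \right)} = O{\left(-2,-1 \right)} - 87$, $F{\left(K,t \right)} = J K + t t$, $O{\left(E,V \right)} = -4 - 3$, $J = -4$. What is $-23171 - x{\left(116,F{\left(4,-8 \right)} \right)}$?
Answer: $-23077$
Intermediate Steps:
$O{\left(E,V \right)} = -7$ ($O{\left(E,V \right)} = -4 - 3 = -7$)
$F{\left(K,t \right)} = t^{2} - 4 K$ ($F{\left(K,t \right)} = - 4 K + t t = - 4 K + t^{2} = t^{2} - 4 K$)
$x{\left(r,d \right)} = -94$ ($x{\left(r,d \right)} = -7 - 87 = -94$)
$-23171 - x{\left(116,F{\left(4,-8 \right)} \right)} = -23171 - -94 = -23171 + 94 = -23077$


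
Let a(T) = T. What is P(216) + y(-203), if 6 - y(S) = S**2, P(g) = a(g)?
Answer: -40987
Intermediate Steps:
P(g) = g
y(S) = 6 - S**2
P(216) + y(-203) = 216 + (6 - 1*(-203)**2) = 216 + (6 - 1*41209) = 216 + (6 - 41209) = 216 - 41203 = -40987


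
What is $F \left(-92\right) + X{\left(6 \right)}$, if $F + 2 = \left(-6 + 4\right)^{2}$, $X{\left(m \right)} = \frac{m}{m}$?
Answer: $-183$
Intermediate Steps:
$X{\left(m \right)} = 1$
$F = 2$ ($F = -2 + \left(-6 + 4\right)^{2} = -2 + \left(-2\right)^{2} = -2 + 4 = 2$)
$F \left(-92\right) + X{\left(6 \right)} = 2 \left(-92\right) + 1 = -184 + 1 = -183$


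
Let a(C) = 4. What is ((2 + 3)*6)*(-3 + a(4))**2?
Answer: 30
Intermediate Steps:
((2 + 3)*6)*(-3 + a(4))**2 = ((2 + 3)*6)*(-3 + 4)**2 = (5*6)*1**2 = 30*1 = 30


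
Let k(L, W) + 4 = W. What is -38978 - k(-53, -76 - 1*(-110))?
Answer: -39008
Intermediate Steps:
k(L, W) = -4 + W
-38978 - k(-53, -76 - 1*(-110)) = -38978 - (-4 + (-76 - 1*(-110))) = -38978 - (-4 + (-76 + 110)) = -38978 - (-4 + 34) = -38978 - 1*30 = -38978 - 30 = -39008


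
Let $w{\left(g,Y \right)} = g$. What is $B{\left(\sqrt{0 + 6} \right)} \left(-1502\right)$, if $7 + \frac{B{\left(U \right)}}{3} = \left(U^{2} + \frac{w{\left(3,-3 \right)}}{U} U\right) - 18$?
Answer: $72096$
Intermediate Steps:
$B{\left(U \right)} = -66 + 3 U^{2}$ ($B{\left(U \right)} = -21 + 3 \left(\left(U^{2} + \frac{3}{U} U\right) - 18\right) = -21 + 3 \left(\left(U^{2} + 3\right) - 18\right) = -21 + 3 \left(\left(3 + U^{2}\right) - 18\right) = -21 + 3 \left(-15 + U^{2}\right) = -21 + \left(-45 + 3 U^{2}\right) = -66 + 3 U^{2}$)
$B{\left(\sqrt{0 + 6} \right)} \left(-1502\right) = \left(-66 + 3 \left(\sqrt{0 + 6}\right)^{2}\right) \left(-1502\right) = \left(-66 + 3 \left(\sqrt{6}\right)^{2}\right) \left(-1502\right) = \left(-66 + 3 \cdot 6\right) \left(-1502\right) = \left(-66 + 18\right) \left(-1502\right) = \left(-48\right) \left(-1502\right) = 72096$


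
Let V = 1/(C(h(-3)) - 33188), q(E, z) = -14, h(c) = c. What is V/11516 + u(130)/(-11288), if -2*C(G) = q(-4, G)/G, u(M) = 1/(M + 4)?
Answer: -287799353/433607048034128 ≈ -6.6373e-7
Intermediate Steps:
u(M) = 1/(4 + M)
C(G) = 7/G (C(G) = -(-7)/G = 7/G)
V = -3/99571 (V = 1/(7/(-3) - 33188) = 1/(7*(-1/3) - 33188) = 1/(-7/3 - 33188) = 1/(-99571/3) = -3/99571 ≈ -3.0129e-5)
V/11516 + u(130)/(-11288) = -3/99571/11516 + 1/((4 + 130)*(-11288)) = -3/99571*1/11516 - 1/11288/134 = -3/1146659636 + (1/134)*(-1/11288) = -3/1146659636 - 1/1512592 = -287799353/433607048034128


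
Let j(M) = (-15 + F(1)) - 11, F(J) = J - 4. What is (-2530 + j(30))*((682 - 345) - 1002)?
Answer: 1701735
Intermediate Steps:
F(J) = -4 + J
j(M) = -29 (j(M) = (-15 + (-4 + 1)) - 11 = (-15 - 3) - 11 = -18 - 11 = -29)
(-2530 + j(30))*((682 - 345) - 1002) = (-2530 - 29)*((682 - 345) - 1002) = -2559*(337 - 1002) = -2559*(-665) = 1701735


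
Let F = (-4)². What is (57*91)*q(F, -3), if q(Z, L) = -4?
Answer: -20748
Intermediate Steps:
F = 16
(57*91)*q(F, -3) = (57*91)*(-4) = 5187*(-4) = -20748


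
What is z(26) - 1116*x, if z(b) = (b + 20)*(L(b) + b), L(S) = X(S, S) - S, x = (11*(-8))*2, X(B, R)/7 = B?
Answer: 204788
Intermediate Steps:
X(B, R) = 7*B
x = -176 (x = -88*2 = -176)
L(S) = 6*S (L(S) = 7*S - S = 6*S)
z(b) = 7*b*(20 + b) (z(b) = (b + 20)*(6*b + b) = (20 + b)*(7*b) = 7*b*(20 + b))
z(26) - 1116*x = 7*26*(20 + 26) - 1116*(-176) = 7*26*46 + 196416 = 8372 + 196416 = 204788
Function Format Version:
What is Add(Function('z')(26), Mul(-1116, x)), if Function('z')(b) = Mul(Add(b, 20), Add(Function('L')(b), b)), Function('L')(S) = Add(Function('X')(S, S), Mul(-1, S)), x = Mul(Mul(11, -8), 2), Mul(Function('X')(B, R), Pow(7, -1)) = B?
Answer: 204788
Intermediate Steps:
Function('X')(B, R) = Mul(7, B)
x = -176 (x = Mul(-88, 2) = -176)
Function('L')(S) = Mul(6, S) (Function('L')(S) = Add(Mul(7, S), Mul(-1, S)) = Mul(6, S))
Function('z')(b) = Mul(7, b, Add(20, b)) (Function('z')(b) = Mul(Add(b, 20), Add(Mul(6, b), b)) = Mul(Add(20, b), Mul(7, b)) = Mul(7, b, Add(20, b)))
Add(Function('z')(26), Mul(-1116, x)) = Add(Mul(7, 26, Add(20, 26)), Mul(-1116, -176)) = Add(Mul(7, 26, 46), 196416) = Add(8372, 196416) = 204788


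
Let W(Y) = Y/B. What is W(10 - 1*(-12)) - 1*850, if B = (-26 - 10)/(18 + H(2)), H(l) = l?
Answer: -7760/9 ≈ -862.22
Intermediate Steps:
B = -9/5 (B = (-26 - 10)/(18 + 2) = -36/20 = -36*1/20 = -9/5 ≈ -1.8000)
W(Y) = -5*Y/9 (W(Y) = Y/(-9/5) = Y*(-5/9) = -5*Y/9)
W(10 - 1*(-12)) - 1*850 = -5*(10 - 1*(-12))/9 - 1*850 = -5*(10 + 12)/9 - 850 = -5/9*22 - 850 = -110/9 - 850 = -7760/9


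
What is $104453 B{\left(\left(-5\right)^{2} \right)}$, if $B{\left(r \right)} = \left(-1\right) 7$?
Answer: $-731171$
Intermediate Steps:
$B{\left(r \right)} = -7$
$104453 B{\left(\left(-5\right)^{2} \right)} = 104453 \left(-7\right) = -731171$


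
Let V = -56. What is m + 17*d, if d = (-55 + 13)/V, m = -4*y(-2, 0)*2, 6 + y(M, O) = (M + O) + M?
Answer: 371/4 ≈ 92.750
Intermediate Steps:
y(M, O) = -6 + O + 2*M (y(M, O) = -6 + ((M + O) + M) = -6 + (O + 2*M) = -6 + O + 2*M)
m = 80 (m = -4*(-6 + 0 + 2*(-2))*2 = -4*(-6 + 0 - 4)*2 = -4*(-10)*2 = 40*2 = 80)
d = 3/4 (d = (-55 + 13)/(-56) = -42*(-1/56) = 3/4 ≈ 0.75000)
m + 17*d = 80 + 17*(3/4) = 80 + 51/4 = 371/4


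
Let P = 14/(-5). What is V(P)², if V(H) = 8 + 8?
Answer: 256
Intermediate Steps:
P = -14/5 (P = 14*(-⅕) = -14/5 ≈ -2.8000)
V(H) = 16
V(P)² = 16² = 256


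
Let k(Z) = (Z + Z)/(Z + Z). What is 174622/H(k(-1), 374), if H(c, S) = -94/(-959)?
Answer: 83731249/47 ≈ 1.7815e+6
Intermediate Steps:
k(Z) = 1 (k(Z) = (2*Z)/((2*Z)) = (2*Z)*(1/(2*Z)) = 1)
H(c, S) = 94/959 (H(c, S) = -94*(-1/959) = 94/959)
174622/H(k(-1), 374) = 174622/(94/959) = 174622*(959/94) = 83731249/47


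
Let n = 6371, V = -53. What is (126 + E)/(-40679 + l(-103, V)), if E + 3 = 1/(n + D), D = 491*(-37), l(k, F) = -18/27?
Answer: -1450907/479857348 ≈ -0.0030236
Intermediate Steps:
l(k, F) = -⅔ (l(k, F) = -18*1/27 = -⅔)
D = -18167
E = -35389/11796 (E = -3 + 1/(6371 - 18167) = -3 + 1/(-11796) = -3 - 1/11796 = -35389/11796 ≈ -3.0001)
(126 + E)/(-40679 + l(-103, V)) = (126 - 35389/11796)/(-40679 - ⅔) = 1450907/(11796*(-122039/3)) = (1450907/11796)*(-3/122039) = -1450907/479857348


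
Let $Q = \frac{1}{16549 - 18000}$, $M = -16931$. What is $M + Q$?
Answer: $- \frac{24566882}{1451} \approx -16931.0$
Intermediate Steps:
$Q = - \frac{1}{1451}$ ($Q = \frac{1}{-1451} = - \frac{1}{1451} \approx -0.00068918$)
$M + Q = -16931 - \frac{1}{1451} = - \frac{24566882}{1451}$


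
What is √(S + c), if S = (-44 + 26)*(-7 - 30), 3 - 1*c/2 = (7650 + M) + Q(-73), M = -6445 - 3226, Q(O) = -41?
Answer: 2*√1199 ≈ 69.253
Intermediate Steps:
M = -9671
c = 4130 (c = 6 - 2*((7650 - 9671) - 41) = 6 - 2*(-2021 - 41) = 6 - 2*(-2062) = 6 + 4124 = 4130)
S = 666 (S = -18*(-37) = 666)
√(S + c) = √(666 + 4130) = √4796 = 2*√1199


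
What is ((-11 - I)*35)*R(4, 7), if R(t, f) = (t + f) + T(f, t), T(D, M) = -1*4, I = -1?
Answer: -2450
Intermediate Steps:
T(D, M) = -4
R(t, f) = -4 + f + t (R(t, f) = (t + f) - 4 = (f + t) - 4 = -4 + f + t)
((-11 - I)*35)*R(4, 7) = ((-11 - 1*(-1))*35)*(-4 + 7 + 4) = ((-11 + 1)*35)*7 = -10*35*7 = -350*7 = -2450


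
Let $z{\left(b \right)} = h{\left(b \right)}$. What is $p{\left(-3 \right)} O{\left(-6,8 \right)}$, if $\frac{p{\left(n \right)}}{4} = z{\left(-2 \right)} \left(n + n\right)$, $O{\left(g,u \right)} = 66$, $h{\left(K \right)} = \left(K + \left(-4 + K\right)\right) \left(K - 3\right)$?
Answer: $-63360$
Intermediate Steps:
$h{\left(K \right)} = \left(-4 + 2 K\right) \left(-3 + K\right)$
$z{\left(b \right)} = 12 - 10 b + 2 b^{2}$
$p{\left(n \right)} = 320 n$ ($p{\left(n \right)} = 4 \left(12 - -20 + 2 \left(-2\right)^{2}\right) \left(n + n\right) = 4 \left(12 + 20 + 2 \cdot 4\right) 2 n = 4 \left(12 + 20 + 8\right) 2 n = 4 \cdot 40 \cdot 2 n = 4 \cdot 80 n = 320 n$)
$p{\left(-3 \right)} O{\left(-6,8 \right)} = 320 \left(-3\right) 66 = \left(-960\right) 66 = -63360$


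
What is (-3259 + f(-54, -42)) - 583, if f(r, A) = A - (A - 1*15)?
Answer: -3827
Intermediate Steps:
f(r, A) = 15 (f(r, A) = A - (A - 15) = A - (-15 + A) = A + (15 - A) = 15)
(-3259 + f(-54, -42)) - 583 = (-3259 + 15) - 583 = -3244 - 583 = -3827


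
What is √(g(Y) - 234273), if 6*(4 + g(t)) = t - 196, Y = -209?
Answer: I*√937378/2 ≈ 484.09*I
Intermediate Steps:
g(t) = -110/3 + t/6 (g(t) = -4 + (t - 196)/6 = -4 + (-196 + t)/6 = -4 + (-98/3 + t/6) = -110/3 + t/6)
√(g(Y) - 234273) = √((-110/3 + (⅙)*(-209)) - 234273) = √((-110/3 - 209/6) - 234273) = √(-143/2 - 234273) = √(-468689/2) = I*√937378/2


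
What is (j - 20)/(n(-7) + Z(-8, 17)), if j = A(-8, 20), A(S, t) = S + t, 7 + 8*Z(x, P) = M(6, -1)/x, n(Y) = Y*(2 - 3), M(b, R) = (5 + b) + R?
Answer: -256/191 ≈ -1.3403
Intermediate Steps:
M(b, R) = 5 + R + b
n(Y) = -Y (n(Y) = Y*(-1) = -Y)
Z(x, P) = -7/8 + 5/(4*x) (Z(x, P) = -7/8 + ((5 - 1 + 6)/x)/8 = -7/8 + (10/x)/8 = -7/8 + 5/(4*x))
j = 12 (j = -8 + 20 = 12)
(j - 20)/(n(-7) + Z(-8, 17)) = (12 - 20)/(-1*(-7) + (1/8)*(10 - 7*(-8))/(-8)) = -8/(7 + (1/8)*(-1/8)*(10 + 56)) = -8/(7 + (1/8)*(-1/8)*66) = -8/(7 - 33/32) = -8/191/32 = -8*32/191 = -256/191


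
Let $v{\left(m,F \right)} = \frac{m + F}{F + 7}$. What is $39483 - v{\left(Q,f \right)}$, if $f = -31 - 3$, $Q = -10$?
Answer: $\frac{1065997}{27} \approx 39481.0$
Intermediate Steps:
$f = -34$
$v{\left(m,F \right)} = \frac{F + m}{7 + F}$
$39483 - v{\left(Q,f \right)} = 39483 - \frac{-34 - 10}{7 - 34} = 39483 - \frac{1}{-27} \left(-44\right) = 39483 - \left(- \frac{1}{27}\right) \left(-44\right) = 39483 - \frac{44}{27} = \frac{1065997}{27}$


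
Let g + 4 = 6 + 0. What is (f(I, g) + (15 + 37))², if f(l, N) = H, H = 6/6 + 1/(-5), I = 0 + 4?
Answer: 69696/25 ≈ 2787.8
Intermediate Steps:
I = 4
g = 2 (g = -4 + (6 + 0) = -4 + 6 = 2)
H = ⅘ (H = 6*(⅙) + 1*(-⅕) = 1 - ⅕ = ⅘ ≈ 0.80000)
f(l, N) = ⅘
(f(I, g) + (15 + 37))² = (⅘ + (15 + 37))² = (⅘ + 52)² = (264/5)² = 69696/25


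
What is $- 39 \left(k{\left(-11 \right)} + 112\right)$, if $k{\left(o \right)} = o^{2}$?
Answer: $-9087$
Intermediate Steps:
$- 39 \left(k{\left(-11 \right)} + 112\right) = - 39 \left(\left(-11\right)^{2} + 112\right) = - 39 \left(121 + 112\right) = \left(-39\right) 233 = -9087$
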